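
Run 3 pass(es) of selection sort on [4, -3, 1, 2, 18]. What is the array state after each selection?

Pass 1: Select minimum -3 at index 1, swap -> [-3, 4, 1, 2, 18]
Pass 2: Select minimum 1 at index 2, swap -> [-3, 1, 4, 2, 18]
Pass 3: Select minimum 2 at index 3, swap -> [-3, 1, 2, 4, 18]


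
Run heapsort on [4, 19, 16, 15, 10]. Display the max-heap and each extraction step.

Build heap: [19, 15, 16, 4, 10]
Extract 19: [16, 15, 10, 4, 19]
Extract 16: [15, 4, 10, 16, 19]
Extract 15: [10, 4, 15, 16, 19]
Extract 10: [4, 10, 15, 16, 19]


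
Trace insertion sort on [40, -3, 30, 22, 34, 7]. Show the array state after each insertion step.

First element 40 is already 'sorted'
Insert -3: shifted 1 elements -> [-3, 40, 30, 22, 34, 7]
Insert 30: shifted 1 elements -> [-3, 30, 40, 22, 34, 7]
Insert 22: shifted 2 elements -> [-3, 22, 30, 40, 34, 7]
Insert 34: shifted 1 elements -> [-3, 22, 30, 34, 40, 7]
Insert 7: shifted 4 elements -> [-3, 7, 22, 30, 34, 40]


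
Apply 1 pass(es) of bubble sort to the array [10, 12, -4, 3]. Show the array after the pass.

After pass 1: [10, -4, 3, 12] (2 swaps)
Total swaps: 2


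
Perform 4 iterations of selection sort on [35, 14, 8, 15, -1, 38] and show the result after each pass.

Pass 1: Select minimum -1 at index 4, swap -> [-1, 14, 8, 15, 35, 38]
Pass 2: Select minimum 8 at index 2, swap -> [-1, 8, 14, 15, 35, 38]
Pass 3: Select minimum 14 at index 2, swap -> [-1, 8, 14, 15, 35, 38]
Pass 4: Select minimum 15 at index 3, swap -> [-1, 8, 14, 15, 35, 38]


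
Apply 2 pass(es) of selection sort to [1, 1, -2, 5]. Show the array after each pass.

Pass 1: Select minimum -2 at index 2, swap -> [-2, 1, 1, 5]
Pass 2: Select minimum 1 at index 1, swap -> [-2, 1, 1, 5]


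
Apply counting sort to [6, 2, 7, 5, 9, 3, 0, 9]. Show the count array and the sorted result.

Count array: [1, 0, 1, 1, 0, 1, 1, 1, 0, 2]
(count[i] = number of elements equal to i)
Cumulative count: [1, 1, 2, 3, 3, 4, 5, 6, 6, 8]
Sorted: [0, 2, 3, 5, 6, 7, 9, 9]


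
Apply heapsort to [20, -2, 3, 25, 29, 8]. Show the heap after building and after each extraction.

Build heap: [29, 25, 8, 20, -2, 3]
Extract 29: [25, 20, 8, 3, -2, 29]
Extract 25: [20, 3, 8, -2, 25, 29]
Extract 20: [8, 3, -2, 20, 25, 29]
Extract 8: [3, -2, 8, 20, 25, 29]
Extract 3: [-2, 3, 8, 20, 25, 29]


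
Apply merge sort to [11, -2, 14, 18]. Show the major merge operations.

Divide and conquer:
  Merge [11] + [-2] -> [-2, 11]
  Merge [14] + [18] -> [14, 18]
  Merge [-2, 11] + [14, 18] -> [-2, 11, 14, 18]


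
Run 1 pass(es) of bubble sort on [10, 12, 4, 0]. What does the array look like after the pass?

After pass 1: [10, 4, 0, 12] (2 swaps)
Total swaps: 2


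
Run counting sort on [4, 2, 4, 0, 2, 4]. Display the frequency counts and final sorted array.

Count array: [1, 0, 2, 0, 3]
(count[i] = number of elements equal to i)
Cumulative count: [1, 1, 3, 3, 6]
Sorted: [0, 2, 2, 4, 4, 4]


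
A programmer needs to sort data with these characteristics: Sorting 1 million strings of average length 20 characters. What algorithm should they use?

Best choice: MSD radix sort or Mergesort
Reason: MSD radix sort is a non-comparison sort that buckets the strings by successive character positions, running in time proportional to the total number of characters examined rather than O(n log n) string comparisons; mergesort is a stable O(n log n)-comparison alternative that works for arbitrary variable-length keys


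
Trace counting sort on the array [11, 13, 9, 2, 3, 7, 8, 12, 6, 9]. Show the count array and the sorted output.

Count array: [0, 0, 1, 1, 0, 0, 1, 1, 1, 2, 0, 1, 1, 1]
(count[i] = number of elements equal to i)
Cumulative count: [0, 0, 1, 2, 2, 2, 3, 4, 5, 7, 7, 8, 9, 10]
Sorted: [2, 3, 6, 7, 8, 9, 9, 11, 12, 13]


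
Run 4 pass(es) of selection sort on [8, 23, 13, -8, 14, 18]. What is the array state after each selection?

Pass 1: Select minimum -8 at index 3, swap -> [-8, 23, 13, 8, 14, 18]
Pass 2: Select minimum 8 at index 3, swap -> [-8, 8, 13, 23, 14, 18]
Pass 3: Select minimum 13 at index 2, swap -> [-8, 8, 13, 23, 14, 18]
Pass 4: Select minimum 14 at index 4, swap -> [-8, 8, 13, 14, 23, 18]


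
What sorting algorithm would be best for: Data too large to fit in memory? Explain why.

Best choice: External merge sort
Reason: Minimizes disk I/O by sequential reads/writes


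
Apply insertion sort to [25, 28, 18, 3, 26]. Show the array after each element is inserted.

First element 25 is already 'sorted'
Insert 28: shifted 0 elements -> [25, 28, 18, 3, 26]
Insert 18: shifted 2 elements -> [18, 25, 28, 3, 26]
Insert 3: shifted 3 elements -> [3, 18, 25, 28, 26]
Insert 26: shifted 1 elements -> [3, 18, 25, 26, 28]


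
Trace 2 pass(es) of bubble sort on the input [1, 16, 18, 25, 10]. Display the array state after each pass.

After pass 1: [1, 16, 18, 10, 25] (1 swaps)
After pass 2: [1, 16, 10, 18, 25] (1 swaps)
Total swaps: 2


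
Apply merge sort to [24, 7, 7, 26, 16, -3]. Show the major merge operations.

Divide and conquer:
  Merge [7] + [7] -> [7, 7]
  Merge [24] + [7, 7] -> [7, 7, 24]
  Merge [16] + [-3] -> [-3, 16]
  Merge [26] + [-3, 16] -> [-3, 16, 26]
  Merge [7, 7, 24] + [-3, 16, 26] -> [-3, 7, 7, 16, 24, 26]


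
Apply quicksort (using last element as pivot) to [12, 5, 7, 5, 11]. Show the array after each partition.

Partition 1: pivot=11 at index 3 -> [5, 7, 5, 11, 12]
Partition 2: pivot=5 at index 1 -> [5, 5, 7, 11, 12]


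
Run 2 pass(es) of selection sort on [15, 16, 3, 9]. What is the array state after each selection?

Pass 1: Select minimum 3 at index 2, swap -> [3, 16, 15, 9]
Pass 2: Select minimum 9 at index 3, swap -> [3, 9, 15, 16]


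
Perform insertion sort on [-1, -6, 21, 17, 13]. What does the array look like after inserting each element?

First element -1 is already 'sorted'
Insert -6: shifted 1 elements -> [-6, -1, 21, 17, 13]
Insert 21: shifted 0 elements -> [-6, -1, 21, 17, 13]
Insert 17: shifted 1 elements -> [-6, -1, 17, 21, 13]
Insert 13: shifted 2 elements -> [-6, -1, 13, 17, 21]


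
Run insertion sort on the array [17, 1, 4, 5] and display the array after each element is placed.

First element 17 is already 'sorted'
Insert 1: shifted 1 elements -> [1, 17, 4, 5]
Insert 4: shifted 1 elements -> [1, 4, 17, 5]
Insert 5: shifted 1 elements -> [1, 4, 5, 17]


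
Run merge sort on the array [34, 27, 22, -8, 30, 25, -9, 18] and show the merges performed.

Divide and conquer:
  Merge [34] + [27] -> [27, 34]
  Merge [22] + [-8] -> [-8, 22]
  Merge [27, 34] + [-8, 22] -> [-8, 22, 27, 34]
  Merge [30] + [25] -> [25, 30]
  Merge [-9] + [18] -> [-9, 18]
  Merge [25, 30] + [-9, 18] -> [-9, 18, 25, 30]
  Merge [-8, 22, 27, 34] + [-9, 18, 25, 30] -> [-9, -8, 18, 22, 25, 27, 30, 34]


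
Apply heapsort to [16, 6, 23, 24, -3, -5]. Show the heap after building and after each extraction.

Build heap: [24, 16, 23, 6, -3, -5]
Extract 24: [23, 16, -5, 6, -3, 24]
Extract 23: [16, 6, -5, -3, 23, 24]
Extract 16: [6, -3, -5, 16, 23, 24]
Extract 6: [-3, -5, 6, 16, 23, 24]
Extract -3: [-5, -3, 6, 16, 23, 24]


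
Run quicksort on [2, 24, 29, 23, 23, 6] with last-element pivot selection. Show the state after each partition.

Partition 1: pivot=6 at index 1 -> [2, 6, 29, 23, 23, 24]
Partition 2: pivot=24 at index 4 -> [2, 6, 23, 23, 24, 29]
Partition 3: pivot=23 at index 3 -> [2, 6, 23, 23, 24, 29]


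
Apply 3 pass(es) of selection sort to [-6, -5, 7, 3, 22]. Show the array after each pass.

Pass 1: Select minimum -6 at index 0, swap -> [-6, -5, 7, 3, 22]
Pass 2: Select minimum -5 at index 1, swap -> [-6, -5, 7, 3, 22]
Pass 3: Select minimum 3 at index 3, swap -> [-6, -5, 3, 7, 22]


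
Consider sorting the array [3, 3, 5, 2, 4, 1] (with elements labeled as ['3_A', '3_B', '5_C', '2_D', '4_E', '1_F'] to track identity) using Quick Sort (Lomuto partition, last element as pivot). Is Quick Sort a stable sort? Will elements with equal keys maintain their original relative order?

Trace Quick Sort on the labeled array (the key is the number; the letter only tracks identity):
  Partition indices 0..5 around pivot 1_F -> [1_F, 3_B, 5_C, 2_D, 4_E, 3_A]
  Partition indices 1..5 around pivot 3_A -> [1_F, 3_B, 2_D, 3_A, 4_E, 5_C]
  Partition indices 1..2 around pivot 2_D -> [1_F, 2_D, 3_B, 3_A, 4_E, 5_C]
  Partition indices 4..5 around pivot 5_C -> [1_F, 2_D, 3_B, 3_A, 4_E, 5_C]
Final order: [1_F, 2_D, 3_B, 3_A, 4_E, 5_C]
Equal keys:
  value 3: originally 3_A, 3_B; after sorting 3_B, 3_A -> order changed
Equal keys were reordered, so Quick Sort is not stable: partition swaps elements across long distances and can reorder equal keys. (One such input is enough; an unstable sort may happen to preserve order on other inputs, but it gives no guarantee.)
Answer: Not stable


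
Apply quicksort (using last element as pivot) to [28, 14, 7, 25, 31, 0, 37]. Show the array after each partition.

Partition 1: pivot=37 at index 6 -> [28, 14, 7, 25, 31, 0, 37]
Partition 2: pivot=0 at index 0 -> [0, 14, 7, 25, 31, 28, 37]
Partition 3: pivot=28 at index 4 -> [0, 14, 7, 25, 28, 31, 37]
Partition 4: pivot=25 at index 3 -> [0, 14, 7, 25, 28, 31, 37]
Partition 5: pivot=7 at index 1 -> [0, 7, 14, 25, 28, 31, 37]


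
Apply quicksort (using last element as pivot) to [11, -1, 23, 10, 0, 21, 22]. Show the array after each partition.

Partition 1: pivot=22 at index 5 -> [11, -1, 10, 0, 21, 22, 23]
Partition 2: pivot=21 at index 4 -> [11, -1, 10, 0, 21, 22, 23]
Partition 3: pivot=0 at index 1 -> [-1, 0, 10, 11, 21, 22, 23]
Partition 4: pivot=11 at index 3 -> [-1, 0, 10, 11, 21, 22, 23]


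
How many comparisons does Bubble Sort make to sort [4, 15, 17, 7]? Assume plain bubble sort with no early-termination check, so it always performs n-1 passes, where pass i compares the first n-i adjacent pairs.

Pass 1: compare adjacent pairs (0,1)..(2,3) = 3 comparison(s), 1 swap(s) -> [4, 15, 7, 17]
Pass 2: compare adjacent pairs (0,1)..(1,2) = 2 comparison(s), 1 swap(s) -> [4, 7, 15, 17]
Pass 3: compare adjacent pairs (0,1)..(0,1) = 1 comparison(s), 0 swap(s) -> [4, 7, 15, 17]
Total comparisons: 3 + 2 + 1 = 6


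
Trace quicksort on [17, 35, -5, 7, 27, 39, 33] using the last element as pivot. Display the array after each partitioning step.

Partition 1: pivot=33 at index 4 -> [17, -5, 7, 27, 33, 39, 35]
Partition 2: pivot=27 at index 3 -> [17, -5, 7, 27, 33, 39, 35]
Partition 3: pivot=7 at index 1 -> [-5, 7, 17, 27, 33, 39, 35]
Partition 4: pivot=35 at index 5 -> [-5, 7, 17, 27, 33, 35, 39]


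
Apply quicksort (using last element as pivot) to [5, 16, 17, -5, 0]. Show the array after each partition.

Partition 1: pivot=0 at index 1 -> [-5, 0, 17, 5, 16]
Partition 2: pivot=16 at index 3 -> [-5, 0, 5, 16, 17]


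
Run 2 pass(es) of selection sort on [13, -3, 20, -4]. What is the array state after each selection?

Pass 1: Select minimum -4 at index 3, swap -> [-4, -3, 20, 13]
Pass 2: Select minimum -3 at index 1, swap -> [-4, -3, 20, 13]


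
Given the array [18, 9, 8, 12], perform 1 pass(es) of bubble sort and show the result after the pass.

After pass 1: [9, 8, 12, 18] (3 swaps)
Total swaps: 3


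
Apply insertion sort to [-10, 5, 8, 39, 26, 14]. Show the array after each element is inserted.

First element -10 is already 'sorted'
Insert 5: shifted 0 elements -> [-10, 5, 8, 39, 26, 14]
Insert 8: shifted 0 elements -> [-10, 5, 8, 39, 26, 14]
Insert 39: shifted 0 elements -> [-10, 5, 8, 39, 26, 14]
Insert 26: shifted 1 elements -> [-10, 5, 8, 26, 39, 14]
Insert 14: shifted 2 elements -> [-10, 5, 8, 14, 26, 39]


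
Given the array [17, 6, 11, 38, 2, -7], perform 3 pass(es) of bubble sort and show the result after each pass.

After pass 1: [6, 11, 17, 2, -7, 38] (4 swaps)
After pass 2: [6, 11, 2, -7, 17, 38] (2 swaps)
After pass 3: [6, 2, -7, 11, 17, 38] (2 swaps)
Total swaps: 8


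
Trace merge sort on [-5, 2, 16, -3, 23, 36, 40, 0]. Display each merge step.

Divide and conquer:
  Merge [-5] + [2] -> [-5, 2]
  Merge [16] + [-3] -> [-3, 16]
  Merge [-5, 2] + [-3, 16] -> [-5, -3, 2, 16]
  Merge [23] + [36] -> [23, 36]
  Merge [40] + [0] -> [0, 40]
  Merge [23, 36] + [0, 40] -> [0, 23, 36, 40]
  Merge [-5, -3, 2, 16] + [0, 23, 36, 40] -> [-5, -3, 0, 2, 16, 23, 36, 40]


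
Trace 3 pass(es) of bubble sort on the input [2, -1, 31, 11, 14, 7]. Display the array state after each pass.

After pass 1: [-1, 2, 11, 14, 7, 31] (4 swaps)
After pass 2: [-1, 2, 11, 7, 14, 31] (1 swaps)
After pass 3: [-1, 2, 7, 11, 14, 31] (1 swaps)
Total swaps: 6


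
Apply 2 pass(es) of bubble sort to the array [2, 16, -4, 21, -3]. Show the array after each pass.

After pass 1: [2, -4, 16, -3, 21] (2 swaps)
After pass 2: [-4, 2, -3, 16, 21] (2 swaps)
Total swaps: 4


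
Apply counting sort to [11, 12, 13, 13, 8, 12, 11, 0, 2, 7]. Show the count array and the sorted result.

Count array: [1, 0, 1, 0, 0, 0, 0, 1, 1, 0, 0, 2, 2, 2]
(count[i] = number of elements equal to i)
Cumulative count: [1, 1, 2, 2, 2, 2, 2, 3, 4, 4, 4, 6, 8, 10]
Sorted: [0, 2, 7, 8, 11, 11, 12, 12, 13, 13]


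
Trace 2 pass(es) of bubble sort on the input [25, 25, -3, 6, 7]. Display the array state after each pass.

After pass 1: [25, -3, 6, 7, 25] (3 swaps)
After pass 2: [-3, 6, 7, 25, 25] (3 swaps)
Total swaps: 6


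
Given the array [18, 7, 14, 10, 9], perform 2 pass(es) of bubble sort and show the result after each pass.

After pass 1: [7, 14, 10, 9, 18] (4 swaps)
After pass 2: [7, 10, 9, 14, 18] (2 swaps)
Total swaps: 6


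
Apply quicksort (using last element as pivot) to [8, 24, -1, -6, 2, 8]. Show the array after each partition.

Partition 1: pivot=8 at index 4 -> [8, -1, -6, 2, 8, 24]
Partition 2: pivot=2 at index 2 -> [-1, -6, 2, 8, 8, 24]
Partition 3: pivot=-6 at index 0 -> [-6, -1, 2, 8, 8, 24]


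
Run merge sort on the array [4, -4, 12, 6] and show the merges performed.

Divide and conquer:
  Merge [4] + [-4] -> [-4, 4]
  Merge [12] + [6] -> [6, 12]
  Merge [-4, 4] + [6, 12] -> [-4, 4, 6, 12]


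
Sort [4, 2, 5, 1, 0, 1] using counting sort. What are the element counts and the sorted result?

Count array: [1, 2, 1, 0, 1, 1]
(count[i] = number of elements equal to i)
Cumulative count: [1, 3, 4, 4, 5, 6]
Sorted: [0, 1, 1, 2, 4, 5]


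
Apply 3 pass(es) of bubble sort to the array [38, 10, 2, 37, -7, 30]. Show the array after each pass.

After pass 1: [10, 2, 37, -7, 30, 38] (5 swaps)
After pass 2: [2, 10, -7, 30, 37, 38] (3 swaps)
After pass 3: [2, -7, 10, 30, 37, 38] (1 swaps)
Total swaps: 9


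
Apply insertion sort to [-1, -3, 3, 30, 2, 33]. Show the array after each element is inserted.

First element -1 is already 'sorted'
Insert -3: shifted 1 elements -> [-3, -1, 3, 30, 2, 33]
Insert 3: shifted 0 elements -> [-3, -1, 3, 30, 2, 33]
Insert 30: shifted 0 elements -> [-3, -1, 3, 30, 2, 33]
Insert 2: shifted 2 elements -> [-3, -1, 2, 3, 30, 33]
Insert 33: shifted 0 elements -> [-3, -1, 2, 3, 30, 33]


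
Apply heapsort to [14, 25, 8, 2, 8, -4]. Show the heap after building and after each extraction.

Build heap: [25, 14, 8, 2, 8, -4]
Extract 25: [14, 8, 8, 2, -4, 25]
Extract 14: [8, 2, 8, -4, 14, 25]
Extract 8: [8, 2, -4, 8, 14, 25]
Extract 8: [2, -4, 8, 8, 14, 25]
Extract 2: [-4, 2, 8, 8, 14, 25]


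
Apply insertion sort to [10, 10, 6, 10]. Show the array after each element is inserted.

First element 10 is already 'sorted'
Insert 10: shifted 0 elements -> [10, 10, 6, 10]
Insert 6: shifted 2 elements -> [6, 10, 10, 10]
Insert 10: shifted 0 elements -> [6, 10, 10, 10]


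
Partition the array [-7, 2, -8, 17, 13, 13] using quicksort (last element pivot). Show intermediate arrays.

Partition 1: pivot=13 at index 4 -> [-7, 2, -8, 13, 13, 17]
Partition 2: pivot=13 at index 3 -> [-7, 2, -8, 13, 13, 17]
Partition 3: pivot=-8 at index 0 -> [-8, 2, -7, 13, 13, 17]
Partition 4: pivot=-7 at index 1 -> [-8, -7, 2, 13, 13, 17]


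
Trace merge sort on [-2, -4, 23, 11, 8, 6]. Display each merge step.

Divide and conquer:
  Merge [-4] + [23] -> [-4, 23]
  Merge [-2] + [-4, 23] -> [-4, -2, 23]
  Merge [8] + [6] -> [6, 8]
  Merge [11] + [6, 8] -> [6, 8, 11]
  Merge [-4, -2, 23] + [6, 8, 11] -> [-4, -2, 6, 8, 11, 23]


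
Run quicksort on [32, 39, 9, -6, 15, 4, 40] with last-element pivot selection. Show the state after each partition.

Partition 1: pivot=40 at index 6 -> [32, 39, 9, -6, 15, 4, 40]
Partition 2: pivot=4 at index 1 -> [-6, 4, 9, 32, 15, 39, 40]
Partition 3: pivot=39 at index 5 -> [-6, 4, 9, 32, 15, 39, 40]
Partition 4: pivot=15 at index 3 -> [-6, 4, 9, 15, 32, 39, 40]


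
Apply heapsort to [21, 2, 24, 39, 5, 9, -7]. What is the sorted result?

Build heap: [39, 21, 24, 2, 5, 9, -7]
Extract 39: [24, 21, 9, 2, 5, -7, 39]
Extract 24: [21, 5, 9, 2, -7, 24, 39]
Extract 21: [9, 5, -7, 2, 21, 24, 39]
Extract 9: [5, 2, -7, 9, 21, 24, 39]
Extract 5: [2, -7, 5, 9, 21, 24, 39]
Extract 2: [-7, 2, 5, 9, 21, 24, 39]


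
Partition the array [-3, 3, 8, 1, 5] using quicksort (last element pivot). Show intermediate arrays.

Partition 1: pivot=5 at index 3 -> [-3, 3, 1, 5, 8]
Partition 2: pivot=1 at index 1 -> [-3, 1, 3, 5, 8]


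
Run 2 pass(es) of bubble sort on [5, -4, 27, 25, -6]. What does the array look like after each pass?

After pass 1: [-4, 5, 25, -6, 27] (3 swaps)
After pass 2: [-4, 5, -6, 25, 27] (1 swaps)
Total swaps: 4


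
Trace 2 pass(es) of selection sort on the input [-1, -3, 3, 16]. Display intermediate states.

Pass 1: Select minimum -3 at index 1, swap -> [-3, -1, 3, 16]
Pass 2: Select minimum -1 at index 1, swap -> [-3, -1, 3, 16]


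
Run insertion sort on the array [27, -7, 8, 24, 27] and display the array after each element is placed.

First element 27 is already 'sorted'
Insert -7: shifted 1 elements -> [-7, 27, 8, 24, 27]
Insert 8: shifted 1 elements -> [-7, 8, 27, 24, 27]
Insert 24: shifted 1 elements -> [-7, 8, 24, 27, 27]
Insert 27: shifted 0 elements -> [-7, 8, 24, 27, 27]


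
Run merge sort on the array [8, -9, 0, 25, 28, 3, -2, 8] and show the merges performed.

Divide and conquer:
  Merge [8] + [-9] -> [-9, 8]
  Merge [0] + [25] -> [0, 25]
  Merge [-9, 8] + [0, 25] -> [-9, 0, 8, 25]
  Merge [28] + [3] -> [3, 28]
  Merge [-2] + [8] -> [-2, 8]
  Merge [3, 28] + [-2, 8] -> [-2, 3, 8, 28]
  Merge [-9, 0, 8, 25] + [-2, 3, 8, 28] -> [-9, -2, 0, 3, 8, 8, 25, 28]


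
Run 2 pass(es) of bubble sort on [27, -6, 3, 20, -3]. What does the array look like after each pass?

After pass 1: [-6, 3, 20, -3, 27] (4 swaps)
After pass 2: [-6, 3, -3, 20, 27] (1 swaps)
Total swaps: 5


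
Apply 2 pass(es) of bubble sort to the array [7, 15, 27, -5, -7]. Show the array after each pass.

After pass 1: [7, 15, -5, -7, 27] (2 swaps)
After pass 2: [7, -5, -7, 15, 27] (2 swaps)
Total swaps: 4


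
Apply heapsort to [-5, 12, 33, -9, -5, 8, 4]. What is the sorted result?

Build heap: [33, 12, 8, -9, -5, -5, 4]
Extract 33: [12, 4, 8, -9, -5, -5, 33]
Extract 12: [8, 4, -5, -9, -5, 12, 33]
Extract 8: [4, -5, -5, -9, 8, 12, 33]
Extract 4: [-5, -9, -5, 4, 8, 12, 33]
Extract -5: [-5, -9, -5, 4, 8, 12, 33]
Extract -5: [-9, -5, -5, 4, 8, 12, 33]


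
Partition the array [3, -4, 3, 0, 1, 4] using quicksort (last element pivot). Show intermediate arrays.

Partition 1: pivot=4 at index 5 -> [3, -4, 3, 0, 1, 4]
Partition 2: pivot=1 at index 2 -> [-4, 0, 1, 3, 3, 4]
Partition 3: pivot=0 at index 1 -> [-4, 0, 1, 3, 3, 4]
Partition 4: pivot=3 at index 4 -> [-4, 0, 1, 3, 3, 4]


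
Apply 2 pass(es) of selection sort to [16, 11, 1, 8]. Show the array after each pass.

Pass 1: Select minimum 1 at index 2, swap -> [1, 11, 16, 8]
Pass 2: Select minimum 8 at index 3, swap -> [1, 8, 16, 11]


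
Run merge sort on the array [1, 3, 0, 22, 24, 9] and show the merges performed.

Divide and conquer:
  Merge [3] + [0] -> [0, 3]
  Merge [1] + [0, 3] -> [0, 1, 3]
  Merge [24] + [9] -> [9, 24]
  Merge [22] + [9, 24] -> [9, 22, 24]
  Merge [0, 1, 3] + [9, 22, 24] -> [0, 1, 3, 9, 22, 24]


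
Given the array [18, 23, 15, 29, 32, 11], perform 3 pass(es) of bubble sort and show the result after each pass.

After pass 1: [18, 15, 23, 29, 11, 32] (2 swaps)
After pass 2: [15, 18, 23, 11, 29, 32] (2 swaps)
After pass 3: [15, 18, 11, 23, 29, 32] (1 swaps)
Total swaps: 5


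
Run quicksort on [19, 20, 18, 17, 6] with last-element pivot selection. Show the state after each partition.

Partition 1: pivot=6 at index 0 -> [6, 20, 18, 17, 19]
Partition 2: pivot=19 at index 3 -> [6, 18, 17, 19, 20]
Partition 3: pivot=17 at index 1 -> [6, 17, 18, 19, 20]


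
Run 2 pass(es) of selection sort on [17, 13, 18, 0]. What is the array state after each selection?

Pass 1: Select minimum 0 at index 3, swap -> [0, 13, 18, 17]
Pass 2: Select minimum 13 at index 1, swap -> [0, 13, 18, 17]


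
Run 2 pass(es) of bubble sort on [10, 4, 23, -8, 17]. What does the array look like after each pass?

After pass 1: [4, 10, -8, 17, 23] (3 swaps)
After pass 2: [4, -8, 10, 17, 23] (1 swaps)
Total swaps: 4


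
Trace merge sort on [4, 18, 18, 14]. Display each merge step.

Divide and conquer:
  Merge [4] + [18] -> [4, 18]
  Merge [18] + [14] -> [14, 18]
  Merge [4, 18] + [14, 18] -> [4, 14, 18, 18]


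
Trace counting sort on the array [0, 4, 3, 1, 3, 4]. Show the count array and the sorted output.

Count array: [1, 1, 0, 2, 2]
(count[i] = number of elements equal to i)
Cumulative count: [1, 2, 2, 4, 6]
Sorted: [0, 1, 3, 3, 4, 4]


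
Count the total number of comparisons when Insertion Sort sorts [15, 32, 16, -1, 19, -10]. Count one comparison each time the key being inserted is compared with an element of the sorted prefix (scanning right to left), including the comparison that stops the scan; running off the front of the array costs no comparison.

Insert 32: 15 <= 32 (stop) = 1 comparison(s) -> [15, 32, 16, -1, 19, -10]
Insert 16: 32 > 16 (shift), 15 <= 16 (stop) = 2 comparison(s) -> [15, 16, 32, -1, 19, -10]
Insert -1: 32 > -1 (shift), 16 > -1 (shift), 15 > -1 (shift), reached front = 3 comparison(s) -> [-1, 15, 16, 32, 19, -10]
Insert 19: 32 > 19 (shift), 16 <= 19 (stop) = 2 comparison(s) -> [-1, 15, 16, 19, 32, -10]
Insert -10: 32 > -10 (shift), 19 > -10 (shift), 16 > -10 (shift), 15 > -10 (shift), -1 > -10 (shift), reached front = 5 comparison(s) -> [-10, -1, 15, 16, 19, 32]
Total comparisons: 1 + 2 + 3 + 2 + 5 = 13


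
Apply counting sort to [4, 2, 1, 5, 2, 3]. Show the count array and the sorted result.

Count array: [0, 1, 2, 1, 1, 1]
(count[i] = number of elements equal to i)
Cumulative count: [0, 1, 3, 4, 5, 6]
Sorted: [1, 2, 2, 3, 4, 5]


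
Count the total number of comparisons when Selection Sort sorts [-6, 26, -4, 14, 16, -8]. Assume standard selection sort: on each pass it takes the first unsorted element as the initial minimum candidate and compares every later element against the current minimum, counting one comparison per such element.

Pass 1: scan indices 1..5 for the minimum = 5 comparison(s); min is -8, place at index 0 -> [-8, 26, -4, 14, 16, -6]
Pass 2: scan indices 2..5 for the minimum = 4 comparison(s); min is -6, place at index 1 -> [-8, -6, -4, 14, 16, 26]
Pass 3: scan indices 3..5 for the minimum = 3 comparison(s); min is -4, place at index 2 -> [-8, -6, -4, 14, 16, 26]
Pass 4: scan indices 4..5 for the minimum = 2 comparison(s); min is 14, place at index 3 -> [-8, -6, -4, 14, 16, 26]
Pass 5: scan indices 5..5 for the minimum = 1 comparison(s); min is 16, place at index 4 -> [-8, -6, -4, 14, 16, 26]
Selection sort always scans the whole unsorted suffix, so the count is (n-1) + (n-2) + ... + 1 = n(n-1)/2 = 6*5/2 = 15 regardless of the input order.
Total comparisons: 5 + 4 + 3 + 2 + 1 = 15


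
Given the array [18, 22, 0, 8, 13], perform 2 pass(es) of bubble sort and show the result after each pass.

After pass 1: [18, 0, 8, 13, 22] (3 swaps)
After pass 2: [0, 8, 13, 18, 22] (3 swaps)
Total swaps: 6


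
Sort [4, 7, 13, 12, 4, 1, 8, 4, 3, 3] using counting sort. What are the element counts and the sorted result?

Count array: [0, 1, 0, 2, 3, 0, 0, 1, 1, 0, 0, 0, 1, 1]
(count[i] = number of elements equal to i)
Cumulative count: [0, 1, 1, 3, 6, 6, 6, 7, 8, 8, 8, 8, 9, 10]
Sorted: [1, 3, 3, 4, 4, 4, 7, 8, 12, 13]


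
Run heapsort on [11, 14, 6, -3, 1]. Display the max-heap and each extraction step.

Build heap: [14, 11, 6, -3, 1]
Extract 14: [11, 1, 6, -3, 14]
Extract 11: [6, 1, -3, 11, 14]
Extract 6: [1, -3, 6, 11, 14]
Extract 1: [-3, 1, 6, 11, 14]


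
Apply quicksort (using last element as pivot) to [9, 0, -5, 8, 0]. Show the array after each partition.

Partition 1: pivot=0 at index 2 -> [0, -5, 0, 8, 9]
Partition 2: pivot=-5 at index 0 -> [-5, 0, 0, 8, 9]
Partition 3: pivot=9 at index 4 -> [-5, 0, 0, 8, 9]


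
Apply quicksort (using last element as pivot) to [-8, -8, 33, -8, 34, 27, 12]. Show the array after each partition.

Partition 1: pivot=12 at index 3 -> [-8, -8, -8, 12, 34, 27, 33]
Partition 2: pivot=-8 at index 2 -> [-8, -8, -8, 12, 34, 27, 33]
Partition 3: pivot=-8 at index 1 -> [-8, -8, -8, 12, 34, 27, 33]
Partition 4: pivot=33 at index 5 -> [-8, -8, -8, 12, 27, 33, 34]


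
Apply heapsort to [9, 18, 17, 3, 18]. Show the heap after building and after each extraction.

Build heap: [18, 18, 17, 3, 9]
Extract 18: [18, 9, 17, 3, 18]
Extract 18: [17, 9, 3, 18, 18]
Extract 17: [9, 3, 17, 18, 18]
Extract 9: [3, 9, 17, 18, 18]


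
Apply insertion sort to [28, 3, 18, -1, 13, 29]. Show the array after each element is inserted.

First element 28 is already 'sorted'
Insert 3: shifted 1 elements -> [3, 28, 18, -1, 13, 29]
Insert 18: shifted 1 elements -> [3, 18, 28, -1, 13, 29]
Insert -1: shifted 3 elements -> [-1, 3, 18, 28, 13, 29]
Insert 13: shifted 2 elements -> [-1, 3, 13, 18, 28, 29]
Insert 29: shifted 0 elements -> [-1, 3, 13, 18, 28, 29]


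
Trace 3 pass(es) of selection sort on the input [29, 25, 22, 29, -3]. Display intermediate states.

Pass 1: Select minimum -3 at index 4, swap -> [-3, 25, 22, 29, 29]
Pass 2: Select minimum 22 at index 2, swap -> [-3, 22, 25, 29, 29]
Pass 3: Select minimum 25 at index 2, swap -> [-3, 22, 25, 29, 29]


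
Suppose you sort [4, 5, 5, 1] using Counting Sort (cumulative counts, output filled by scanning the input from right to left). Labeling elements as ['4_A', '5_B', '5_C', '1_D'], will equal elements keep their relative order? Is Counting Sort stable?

Trace Counting Sort on the labeled array (the key is the number; the letter only tracks identity):
  Counts for values 0..5: [0, 1, 0, 0, 1, 2]
  Cumulative counts: [0, 1, 1, 1, 2, 4]
  Scan right to left: place 1_D at output index 0
  Scan right to left: place 5_C at output index 3
  Scan right to left: place 5_B at output index 2
  Scan right to left: place 4_A at output index 1
  Output: [1_D, 4_A, 5_B, 5_C]
Equal keys:
  value 5: originally 5_B, 5_C; after sorting 5_B, 5_C -> order preserved
All equal keys kept their original relative order. Counting Sort is stable: scanning the input right to left with decreasing cumulative counts places later duplicates at later output positions.
Answer: Stable


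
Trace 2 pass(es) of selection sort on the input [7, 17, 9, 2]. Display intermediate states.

Pass 1: Select minimum 2 at index 3, swap -> [2, 17, 9, 7]
Pass 2: Select minimum 7 at index 3, swap -> [2, 7, 9, 17]


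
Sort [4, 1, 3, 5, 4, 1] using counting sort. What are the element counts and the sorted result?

Count array: [0, 2, 0, 1, 2, 1]
(count[i] = number of elements equal to i)
Cumulative count: [0, 2, 2, 3, 5, 6]
Sorted: [1, 1, 3, 4, 4, 5]


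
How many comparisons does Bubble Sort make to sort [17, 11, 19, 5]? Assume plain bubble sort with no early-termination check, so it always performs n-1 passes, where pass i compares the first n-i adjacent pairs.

Pass 1: compare adjacent pairs (0,1)..(2,3) = 3 comparison(s), 2 swap(s) -> [11, 17, 5, 19]
Pass 2: compare adjacent pairs (0,1)..(1,2) = 2 comparison(s), 1 swap(s) -> [11, 5, 17, 19]
Pass 3: compare adjacent pairs (0,1)..(0,1) = 1 comparison(s), 1 swap(s) -> [5, 11, 17, 19]
Total comparisons: 3 + 2 + 1 = 6


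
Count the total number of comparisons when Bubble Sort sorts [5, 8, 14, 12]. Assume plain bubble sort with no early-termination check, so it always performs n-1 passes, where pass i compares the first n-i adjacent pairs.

Pass 1: compare adjacent pairs (0,1)..(2,3) = 3 comparison(s), 1 swap(s) -> [5, 8, 12, 14]
Pass 2: compare adjacent pairs (0,1)..(1,2) = 2 comparison(s), 0 swap(s) -> [5, 8, 12, 14]
Pass 3: compare adjacent pairs (0,1)..(0,1) = 1 comparison(s), 0 swap(s) -> [5, 8, 12, 14]
Total comparisons: 3 + 2 + 1 = 6


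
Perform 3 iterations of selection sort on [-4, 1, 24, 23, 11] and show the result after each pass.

Pass 1: Select minimum -4 at index 0, swap -> [-4, 1, 24, 23, 11]
Pass 2: Select minimum 1 at index 1, swap -> [-4, 1, 24, 23, 11]
Pass 3: Select minimum 11 at index 4, swap -> [-4, 1, 11, 23, 24]


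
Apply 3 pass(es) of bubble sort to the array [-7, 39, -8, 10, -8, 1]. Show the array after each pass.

After pass 1: [-7, -8, 10, -8, 1, 39] (4 swaps)
After pass 2: [-8, -7, -8, 1, 10, 39] (3 swaps)
After pass 3: [-8, -8, -7, 1, 10, 39] (1 swaps)
Total swaps: 8


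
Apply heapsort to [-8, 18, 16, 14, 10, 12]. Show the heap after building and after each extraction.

Build heap: [18, 14, 16, -8, 10, 12]
Extract 18: [16, 14, 12, -8, 10, 18]
Extract 16: [14, 10, 12, -8, 16, 18]
Extract 14: [12, 10, -8, 14, 16, 18]
Extract 12: [10, -8, 12, 14, 16, 18]
Extract 10: [-8, 10, 12, 14, 16, 18]


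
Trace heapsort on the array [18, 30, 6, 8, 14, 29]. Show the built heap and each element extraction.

Build heap: [30, 18, 29, 8, 14, 6]
Extract 30: [29, 18, 6, 8, 14, 30]
Extract 29: [18, 14, 6, 8, 29, 30]
Extract 18: [14, 8, 6, 18, 29, 30]
Extract 14: [8, 6, 14, 18, 29, 30]
Extract 8: [6, 8, 14, 18, 29, 30]


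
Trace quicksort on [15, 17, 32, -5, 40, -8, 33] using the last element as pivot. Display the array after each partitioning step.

Partition 1: pivot=33 at index 5 -> [15, 17, 32, -5, -8, 33, 40]
Partition 2: pivot=-8 at index 0 -> [-8, 17, 32, -5, 15, 33, 40]
Partition 3: pivot=15 at index 2 -> [-8, -5, 15, 17, 32, 33, 40]
Partition 4: pivot=32 at index 4 -> [-8, -5, 15, 17, 32, 33, 40]


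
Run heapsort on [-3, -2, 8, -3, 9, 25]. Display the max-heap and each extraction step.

Build heap: [25, 9, 8, -3, -2, -3]
Extract 25: [9, -2, 8, -3, -3, 25]
Extract 9: [8, -2, -3, -3, 9, 25]
Extract 8: [-2, -3, -3, 8, 9, 25]
Extract -2: [-3, -3, -2, 8, 9, 25]
Extract -3: [-3, -3, -2, 8, 9, 25]


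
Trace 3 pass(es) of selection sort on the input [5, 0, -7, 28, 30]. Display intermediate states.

Pass 1: Select minimum -7 at index 2, swap -> [-7, 0, 5, 28, 30]
Pass 2: Select minimum 0 at index 1, swap -> [-7, 0, 5, 28, 30]
Pass 3: Select minimum 5 at index 2, swap -> [-7, 0, 5, 28, 30]


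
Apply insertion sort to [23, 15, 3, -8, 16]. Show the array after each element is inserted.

First element 23 is already 'sorted'
Insert 15: shifted 1 elements -> [15, 23, 3, -8, 16]
Insert 3: shifted 2 elements -> [3, 15, 23, -8, 16]
Insert -8: shifted 3 elements -> [-8, 3, 15, 23, 16]
Insert 16: shifted 1 elements -> [-8, 3, 15, 16, 23]


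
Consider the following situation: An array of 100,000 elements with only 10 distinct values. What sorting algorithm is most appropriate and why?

Best choice: 3-way quicksort or Counting sort
Reason: 3-way (Dutch national flag) partitioning groups every copy of the pivot together, so with only d=10 distinct keys quicksort finishes in O(n log d) expected time, which is effectively linear; counting sort runs in O(n + k) where k is the size of the key range (not the number of distinct values), so it is linear when the 10 values are integers drawn from a small known range


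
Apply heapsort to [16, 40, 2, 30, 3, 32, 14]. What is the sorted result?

Build heap: [40, 30, 32, 16, 3, 2, 14]
Extract 40: [32, 30, 14, 16, 3, 2, 40]
Extract 32: [30, 16, 14, 2, 3, 32, 40]
Extract 30: [16, 3, 14, 2, 30, 32, 40]
Extract 16: [14, 3, 2, 16, 30, 32, 40]
Extract 14: [3, 2, 14, 16, 30, 32, 40]
Extract 3: [2, 3, 14, 16, 30, 32, 40]


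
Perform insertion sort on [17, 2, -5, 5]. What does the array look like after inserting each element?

First element 17 is already 'sorted'
Insert 2: shifted 1 elements -> [2, 17, -5, 5]
Insert -5: shifted 2 elements -> [-5, 2, 17, 5]
Insert 5: shifted 1 elements -> [-5, 2, 5, 17]


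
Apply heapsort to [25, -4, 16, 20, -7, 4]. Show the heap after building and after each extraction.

Build heap: [25, 20, 16, -4, -7, 4]
Extract 25: [20, 4, 16, -4, -7, 25]
Extract 20: [16, 4, -7, -4, 20, 25]
Extract 16: [4, -4, -7, 16, 20, 25]
Extract 4: [-4, -7, 4, 16, 20, 25]
Extract -4: [-7, -4, 4, 16, 20, 25]


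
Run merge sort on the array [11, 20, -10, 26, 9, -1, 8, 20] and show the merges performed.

Divide and conquer:
  Merge [11] + [20] -> [11, 20]
  Merge [-10] + [26] -> [-10, 26]
  Merge [11, 20] + [-10, 26] -> [-10, 11, 20, 26]
  Merge [9] + [-1] -> [-1, 9]
  Merge [8] + [20] -> [8, 20]
  Merge [-1, 9] + [8, 20] -> [-1, 8, 9, 20]
  Merge [-10, 11, 20, 26] + [-1, 8, 9, 20] -> [-10, -1, 8, 9, 11, 20, 20, 26]


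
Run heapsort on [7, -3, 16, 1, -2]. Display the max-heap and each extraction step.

Build heap: [16, 1, 7, -3, -2]
Extract 16: [7, 1, -2, -3, 16]
Extract 7: [1, -3, -2, 7, 16]
Extract 1: [-2, -3, 1, 7, 16]
Extract -2: [-3, -2, 1, 7, 16]


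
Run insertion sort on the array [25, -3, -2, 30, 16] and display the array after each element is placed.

First element 25 is already 'sorted'
Insert -3: shifted 1 elements -> [-3, 25, -2, 30, 16]
Insert -2: shifted 1 elements -> [-3, -2, 25, 30, 16]
Insert 30: shifted 0 elements -> [-3, -2, 25, 30, 16]
Insert 16: shifted 2 elements -> [-3, -2, 16, 25, 30]


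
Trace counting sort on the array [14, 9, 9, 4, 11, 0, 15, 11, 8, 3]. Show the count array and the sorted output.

Count array: [1, 0, 0, 1, 1, 0, 0, 0, 1, 2, 0, 2, 0, 0, 1, 1]
(count[i] = number of elements equal to i)
Cumulative count: [1, 1, 1, 2, 3, 3, 3, 3, 4, 6, 6, 8, 8, 8, 9, 10]
Sorted: [0, 3, 4, 8, 9, 9, 11, 11, 14, 15]


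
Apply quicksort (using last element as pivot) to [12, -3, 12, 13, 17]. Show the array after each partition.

Partition 1: pivot=17 at index 4 -> [12, -3, 12, 13, 17]
Partition 2: pivot=13 at index 3 -> [12, -3, 12, 13, 17]
Partition 3: pivot=12 at index 2 -> [12, -3, 12, 13, 17]
Partition 4: pivot=-3 at index 0 -> [-3, 12, 12, 13, 17]


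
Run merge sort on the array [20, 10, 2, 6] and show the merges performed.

Divide and conquer:
  Merge [20] + [10] -> [10, 20]
  Merge [2] + [6] -> [2, 6]
  Merge [10, 20] + [2, 6] -> [2, 6, 10, 20]


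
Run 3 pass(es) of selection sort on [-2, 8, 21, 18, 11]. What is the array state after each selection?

Pass 1: Select minimum -2 at index 0, swap -> [-2, 8, 21, 18, 11]
Pass 2: Select minimum 8 at index 1, swap -> [-2, 8, 21, 18, 11]
Pass 3: Select minimum 11 at index 4, swap -> [-2, 8, 11, 18, 21]


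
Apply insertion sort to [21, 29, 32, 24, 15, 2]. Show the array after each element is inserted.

First element 21 is already 'sorted'
Insert 29: shifted 0 elements -> [21, 29, 32, 24, 15, 2]
Insert 32: shifted 0 elements -> [21, 29, 32, 24, 15, 2]
Insert 24: shifted 2 elements -> [21, 24, 29, 32, 15, 2]
Insert 15: shifted 4 elements -> [15, 21, 24, 29, 32, 2]
Insert 2: shifted 5 elements -> [2, 15, 21, 24, 29, 32]


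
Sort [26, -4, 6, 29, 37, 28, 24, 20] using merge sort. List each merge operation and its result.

Divide and conquer:
  Merge [26] + [-4] -> [-4, 26]
  Merge [6] + [29] -> [6, 29]
  Merge [-4, 26] + [6, 29] -> [-4, 6, 26, 29]
  Merge [37] + [28] -> [28, 37]
  Merge [24] + [20] -> [20, 24]
  Merge [28, 37] + [20, 24] -> [20, 24, 28, 37]
  Merge [-4, 6, 26, 29] + [20, 24, 28, 37] -> [-4, 6, 20, 24, 26, 28, 29, 37]


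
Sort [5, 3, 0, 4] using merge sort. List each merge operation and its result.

Divide and conquer:
  Merge [5] + [3] -> [3, 5]
  Merge [0] + [4] -> [0, 4]
  Merge [3, 5] + [0, 4] -> [0, 3, 4, 5]


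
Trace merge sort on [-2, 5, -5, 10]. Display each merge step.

Divide and conquer:
  Merge [-2] + [5] -> [-2, 5]
  Merge [-5] + [10] -> [-5, 10]
  Merge [-2, 5] + [-5, 10] -> [-5, -2, 5, 10]


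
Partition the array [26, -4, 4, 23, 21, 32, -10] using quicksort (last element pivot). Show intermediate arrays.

Partition 1: pivot=-10 at index 0 -> [-10, -4, 4, 23, 21, 32, 26]
Partition 2: pivot=26 at index 5 -> [-10, -4, 4, 23, 21, 26, 32]
Partition 3: pivot=21 at index 3 -> [-10, -4, 4, 21, 23, 26, 32]
Partition 4: pivot=4 at index 2 -> [-10, -4, 4, 21, 23, 26, 32]


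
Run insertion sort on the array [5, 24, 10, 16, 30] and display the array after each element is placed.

First element 5 is already 'sorted'
Insert 24: shifted 0 elements -> [5, 24, 10, 16, 30]
Insert 10: shifted 1 elements -> [5, 10, 24, 16, 30]
Insert 16: shifted 1 elements -> [5, 10, 16, 24, 30]
Insert 30: shifted 0 elements -> [5, 10, 16, 24, 30]


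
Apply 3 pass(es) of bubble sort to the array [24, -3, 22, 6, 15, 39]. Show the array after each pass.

After pass 1: [-3, 22, 6, 15, 24, 39] (4 swaps)
After pass 2: [-3, 6, 15, 22, 24, 39] (2 swaps)
After pass 3: [-3, 6, 15, 22, 24, 39] (0 swaps)
Total swaps: 6


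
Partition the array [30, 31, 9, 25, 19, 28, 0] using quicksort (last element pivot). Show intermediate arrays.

Partition 1: pivot=0 at index 0 -> [0, 31, 9, 25, 19, 28, 30]
Partition 2: pivot=30 at index 5 -> [0, 9, 25, 19, 28, 30, 31]
Partition 3: pivot=28 at index 4 -> [0, 9, 25, 19, 28, 30, 31]
Partition 4: pivot=19 at index 2 -> [0, 9, 19, 25, 28, 30, 31]


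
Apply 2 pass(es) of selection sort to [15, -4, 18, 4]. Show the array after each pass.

Pass 1: Select minimum -4 at index 1, swap -> [-4, 15, 18, 4]
Pass 2: Select minimum 4 at index 3, swap -> [-4, 4, 18, 15]


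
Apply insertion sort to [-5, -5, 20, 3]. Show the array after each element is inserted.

First element -5 is already 'sorted'
Insert -5: shifted 0 elements -> [-5, -5, 20, 3]
Insert 20: shifted 0 elements -> [-5, -5, 20, 3]
Insert 3: shifted 1 elements -> [-5, -5, 3, 20]


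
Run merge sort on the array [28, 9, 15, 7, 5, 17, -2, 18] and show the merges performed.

Divide and conquer:
  Merge [28] + [9] -> [9, 28]
  Merge [15] + [7] -> [7, 15]
  Merge [9, 28] + [7, 15] -> [7, 9, 15, 28]
  Merge [5] + [17] -> [5, 17]
  Merge [-2] + [18] -> [-2, 18]
  Merge [5, 17] + [-2, 18] -> [-2, 5, 17, 18]
  Merge [7, 9, 15, 28] + [-2, 5, 17, 18] -> [-2, 5, 7, 9, 15, 17, 18, 28]


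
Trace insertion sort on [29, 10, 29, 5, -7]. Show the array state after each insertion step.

First element 29 is already 'sorted'
Insert 10: shifted 1 elements -> [10, 29, 29, 5, -7]
Insert 29: shifted 0 elements -> [10, 29, 29, 5, -7]
Insert 5: shifted 3 elements -> [5, 10, 29, 29, -7]
Insert -7: shifted 4 elements -> [-7, 5, 10, 29, 29]


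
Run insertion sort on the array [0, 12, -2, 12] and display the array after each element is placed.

First element 0 is already 'sorted'
Insert 12: shifted 0 elements -> [0, 12, -2, 12]
Insert -2: shifted 2 elements -> [-2, 0, 12, 12]
Insert 12: shifted 0 elements -> [-2, 0, 12, 12]


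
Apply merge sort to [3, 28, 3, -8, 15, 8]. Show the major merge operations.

Divide and conquer:
  Merge [28] + [3] -> [3, 28]
  Merge [3] + [3, 28] -> [3, 3, 28]
  Merge [15] + [8] -> [8, 15]
  Merge [-8] + [8, 15] -> [-8, 8, 15]
  Merge [3, 3, 28] + [-8, 8, 15] -> [-8, 3, 3, 8, 15, 28]


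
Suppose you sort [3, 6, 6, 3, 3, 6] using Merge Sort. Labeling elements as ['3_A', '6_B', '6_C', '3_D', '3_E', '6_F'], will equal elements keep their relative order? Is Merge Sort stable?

Trace Merge Sort on the labeled array (the key is the number; the letter only tracks identity):
  Merge [6_B] + [6_C] -> [6_B, 6_C]
  Merge [3_A] + [6_B, 6_C] -> [3_A, 6_B, 6_C]
  Merge [3_E] + [6_F] -> [3_E, 6_F]
  Merge [3_D] + [3_E, 6_F] -> [3_D, 3_E, 6_F]
  Merge [3_A, 6_B, 6_C] + [3_D, 3_E, 6_F] -> [3_A, 3_D, 3_E, 6_B, 6_C, 6_F]
Final order: [3_A, 3_D, 3_E, 6_B, 6_C, 6_F]
Equal keys:
  value 3: originally 3_A, 3_D, 3_E; after sorting 3_A, 3_D, 3_E -> order preserved
  value 6: originally 6_B, 6_C, 6_F; after sorting 6_B, 6_C, 6_F -> order preserved
All equal keys kept their original relative order. Merge Sort is stable: when the heads of the two halves are equal the merge takes from the left half first.
Answer: Stable
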